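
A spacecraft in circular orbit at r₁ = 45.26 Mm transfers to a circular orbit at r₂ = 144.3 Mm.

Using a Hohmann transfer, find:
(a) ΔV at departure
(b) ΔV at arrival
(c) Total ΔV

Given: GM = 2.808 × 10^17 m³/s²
r₁ = 45.26 Mm = 4.526 × 10^7 m
r₂ = 144.3 Mm = 1.443 × 10^8 m
GM = 2.808 × 10^17 m³/s²
Transfer ellipse: a_t = (r₁ + r₂)/2 = 9.478 × 10^7 m
Circular speed at r₁: v₁ = √(GM/r₁) = 78766.5 m/s
Transfer speed at r₁ (periapsis): v₁ₜ = √(GM(2/r₁ − 1/a_t)) = 97188.8 m/s
(a) ΔV₁ = v₁ₜ − v₁ = 18422.3 m/s ≈ 18.42 km/s
Circular speed at r₂: v₂ = √(GM/r₂) = 44112.9 m/s
Transfer speed at r₂ (apoapsis): v₂ₜ = √(GM(2/r₂ − 1/a_t)) = 30483.5 m/s
(b) ΔV₂ = v₂ − v₂ₜ = 13629.4 m/s ≈ 13.63 km/s
(c) ΔV_total = ΔV₁ + ΔV₂ = 32051.7 m/s ≈ 32.05 km/s

Final answer:
(a) ΔV₁ = 18.42 km/s
(b) ΔV₂ = 13.63 km/s
(c) ΔV_total = 32.05 km/s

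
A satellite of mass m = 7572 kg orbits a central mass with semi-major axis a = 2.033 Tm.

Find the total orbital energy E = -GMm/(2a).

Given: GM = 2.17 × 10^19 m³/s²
a = 2.033 Tm = 2.033 × 10^12 m
GM = 2.17 × 10^19 m³/s²
2a = 4.066 × 10^12 m
GMm = 2.17 × 10^19 × 7572 = 1.64312 × 10^23 m³·kg/s²
E = −GMm/(2a) = -4.04113 × 10^10 J ≈ -40.41 GJ

Final answer: -40.41 GJ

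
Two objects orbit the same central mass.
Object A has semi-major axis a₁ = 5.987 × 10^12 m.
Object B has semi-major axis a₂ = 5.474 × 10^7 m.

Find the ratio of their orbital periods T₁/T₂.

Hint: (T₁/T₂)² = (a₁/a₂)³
a₁ = 5.987 × 10^12 m
a₂ = 5.474 × 10^7 m
a₁/a₂ = 109372
T₁/T₂ = (a₁/a₂)^(3/2) = (109372)^1.5 = 3.61707 × 10^7

Final answer: T₁/T₂ = 3.617 × 10^7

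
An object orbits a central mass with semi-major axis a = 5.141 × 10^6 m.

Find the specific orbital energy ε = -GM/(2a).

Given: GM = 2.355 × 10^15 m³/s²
a = 5.141 × 10^6 m
GM = 2.355 × 10^15 m³/s²
2a = 1.0282 × 10^7 m
ε = −GM/(2a) = -2.29041 × 10^8 J/kg ≈ -229 MJ/kg

Final answer: -229 MJ/kg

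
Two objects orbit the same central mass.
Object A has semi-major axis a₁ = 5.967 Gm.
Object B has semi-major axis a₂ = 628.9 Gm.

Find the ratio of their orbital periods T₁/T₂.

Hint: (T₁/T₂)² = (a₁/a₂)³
a₁ = 5.967 Gm = 5.967 × 10^9 m
a₂ = 628.9 Gm = 6.289 × 10^11 m
a₁/a₂ = 0.00948799
T₁/T₂ = (a₁/a₂)^(3/2) = (0.00948799)^1.5 = 0.000924191

Final answer: T₁/T₂ = 0.0009242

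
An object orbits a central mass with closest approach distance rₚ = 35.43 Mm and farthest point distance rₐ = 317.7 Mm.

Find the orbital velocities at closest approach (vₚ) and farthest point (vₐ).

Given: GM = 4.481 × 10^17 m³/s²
rₚ = 35.43 Mm = 3.543 × 10^7 m
rₐ = 317.7 Mm = 3.177 × 10^8 m
GM = 4.481 × 10^17 m³/s²
a = (rₚ + rₐ)/2 = 1.76565 × 10^8 m
Vis-viva: v² = GM (2/r − 1/a)
vₚ² = 4.481 × 10^17 × (5.64493 × 10^-8 − 5.66364 × 10^-9) = 2.27571 × 10^10 m²/s²
vₚ = 150854 m/s ≈ 150.9 km/s
vₐ² = 4.481 × 10^17 × (6.29525 × 10^-9 − 5.66364 × 10^-9) = 2.83025 × 10^8 m²/s²
vₐ = 16823.3 m/s ≈ 16.82 km/s

Final answer: vₚ = 150.9 km/s, vₐ = 16.82 km/s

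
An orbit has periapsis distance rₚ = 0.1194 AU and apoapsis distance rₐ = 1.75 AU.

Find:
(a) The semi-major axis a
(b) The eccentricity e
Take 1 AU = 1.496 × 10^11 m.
rₚ = 0.1194 AU = 1.78622 × 10^10 m
rₐ = 1.75 AU = 2.618 × 10^11 m
(a) a = (rₚ + rₐ)/2 = 1.39831 × 10^11 m ≈ 0.9347 AU
(b) e = (rₐ − rₚ)/(rₐ + rₚ) = (2.43938 × 10^11) / (2.79662 × 10^11) = 0.872258

Final answer:
(a) a = 0.9347 AU
(b) e = 0.8723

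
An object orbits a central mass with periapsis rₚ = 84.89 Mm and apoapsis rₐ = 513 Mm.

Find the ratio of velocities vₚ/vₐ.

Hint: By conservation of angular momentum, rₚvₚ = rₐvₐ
rₚ = 84.89 Mm = 8.489 × 10^7 m
rₐ = 513 Mm = 5.13 × 10^8 m
rₚvₚ = rₐvₐ  ⇒  vₚ/vₐ = rₐ/rₚ
vₚ/vₐ = (5.13 × 10^8) / (8.489 × 10^7) = 6.04311

Final answer: vₚ/vₐ = 6.043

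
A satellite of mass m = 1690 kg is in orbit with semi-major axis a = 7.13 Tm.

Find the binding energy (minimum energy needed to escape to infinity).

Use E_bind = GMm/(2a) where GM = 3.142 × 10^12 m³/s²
a = 7.13 Tm = 7.13 × 10^12 m
GM = 3.142 × 10^12 m³/s²
m = 1690 kg
GMm = 3.142 × 10^12 × 1690 = 5.30998 × 10^15 m³·kg/s²
2a = 1.426 × 10^13 m
E_bind = GMm/(2a) = 372.369 J ≈ 372.4 J

Final answer: 372.4 J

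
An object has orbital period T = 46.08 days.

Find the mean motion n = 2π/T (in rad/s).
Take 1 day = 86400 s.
T = 46.08 days = 3.98131 × 10^6 s
n = 2π / (3.98131 × 10^6 s) = 1.57817 × 10^-6 rad/s ≈ 1.578 × 10^-6 rad/s

Final answer: n = 1.578 × 10^-6 rad/s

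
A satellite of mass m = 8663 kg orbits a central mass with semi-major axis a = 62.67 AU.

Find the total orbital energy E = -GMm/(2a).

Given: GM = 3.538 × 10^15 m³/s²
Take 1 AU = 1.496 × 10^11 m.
a = 62.67 AU = 9.37543 × 10^12 m
GM = 3.538 × 10^15 m³/s²
2a = 1.87509 × 10^13 m
GMm = 3.538 × 10^15 × 8663 = 3.06497 × 10^19 m³·kg/s²
E = −GMm/(2a) = -1.63458 × 10^6 J ≈ -1.635 MJ

Final answer: -1.635 MJ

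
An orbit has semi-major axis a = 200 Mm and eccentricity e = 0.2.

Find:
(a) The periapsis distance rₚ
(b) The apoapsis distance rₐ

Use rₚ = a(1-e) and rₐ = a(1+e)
a = 200 Mm = 2 × 10^8 m
e = 0.2:  1 − e = 0.8,  1 + e = 1.2
(a) rₚ = a(1 − e) = 2 × 10^8 m × 0.8 = 1.6 × 10^8 m ≈ 160 Mm
(b) rₐ = a(1 + e) = 2 × 10^8 m × 1.2 = 2.4 × 10^8 m ≈ 240 Mm

Final answer:
(a) rₚ = 160 Mm
(b) rₐ = 240 Mm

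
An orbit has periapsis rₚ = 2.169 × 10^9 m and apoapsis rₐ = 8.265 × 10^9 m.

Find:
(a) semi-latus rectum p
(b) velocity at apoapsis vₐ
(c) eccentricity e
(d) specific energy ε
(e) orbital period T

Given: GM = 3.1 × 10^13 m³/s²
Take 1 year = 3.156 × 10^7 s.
rₚ = 2.169 × 10^9 m
rₐ = 8.265 × 10^9 m
GM = 3.1 × 10^13 m³/s²
a = (rₚ + rₐ)/2 = 5.217 × 10^9 m
e = (rₐ − rₚ)/(rₐ + rₚ) = (6.096 × 10^9) / (1.0434 × 10^10) = 0.584244
(a) 1 − e² = 0.658659;  p = a(1 − e²) = 5.217 × 10^9 × 0.658659 = 3.43622 × 10^9 m ≈ 3.436 × 10^9 m
(b) vₐ² = GM (2/rₐ − 1/a) = 3.1 × 10^13 × (2.41984 × 10^-10 − 1.91681 × 10^-10) = 1559.4 m²/s²;  vₐ = 39.4892 m/s ≈ 39.49 m/s
(c) e = 0.584244 ≈ 0.5842
(d) 2a = 1.0434 × 10^10 m;  ε = −GM/(2a) = -2971.06 J/kg ≈ -2.971 kJ/kg
(e) a³ = 1.41992 × 10^29 m³;  T = 2π √(a³/GM) = 2π × 6.76785 × 10^7 s = 4.25236 × 10^8 s ≈ 13.47 years

Final answer:
(a) semi-latus rectum p = 3.436 × 10^9 m
(b) velocity at apoapsis vₐ = 39.49 m/s
(c) eccentricity e = 0.5842
(d) specific energy ε = -2.971 kJ/kg
(e) orbital period T = 13.47 years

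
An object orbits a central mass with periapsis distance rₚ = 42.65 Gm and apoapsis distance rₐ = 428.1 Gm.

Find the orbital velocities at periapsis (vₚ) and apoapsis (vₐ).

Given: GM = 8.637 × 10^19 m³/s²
rₚ = 42.65 Gm = 4.265 × 10^10 m
rₐ = 428.1 Gm = 4.281 × 10^11 m
GM = 8.637 × 10^19 m³/s²
a = (rₚ + rₐ)/2 = 2.35375 × 10^11 m
Vis-viva: v² = GM (2/r − 1/a)
vₚ² = 8.637 × 10^19 × (4.68933 × 10^-11 − 4.24854 × 10^-12) = 3.68323 × 10^9 m²/s²
vₚ = 60689.6 m/s ≈ 60.69 km/s
vₐ² = 8.637 × 10^19 × (4.67181 × 10^-12 − 4.24854 × 10^-12) = 3.65575 × 10^7 m²/s²
vₐ = 6046.28 m/s ≈ 6.046 km/s

Final answer: vₚ = 60.69 km/s, vₐ = 6.046 km/s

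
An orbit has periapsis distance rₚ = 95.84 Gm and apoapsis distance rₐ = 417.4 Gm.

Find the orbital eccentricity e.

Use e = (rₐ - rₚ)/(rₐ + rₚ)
rₚ = 95.84 Gm = 9.584 × 10^10 m
rₐ = 417.4 Gm = 4.174 × 10^11 m
rₐ − rₚ = 3.2156 × 10^11 m
rₐ + rₚ = 5.1324 × 10^11 m
e = (rₐ − rₚ)/(rₐ + rₚ) = 0.626529

Final answer: e = 0.6265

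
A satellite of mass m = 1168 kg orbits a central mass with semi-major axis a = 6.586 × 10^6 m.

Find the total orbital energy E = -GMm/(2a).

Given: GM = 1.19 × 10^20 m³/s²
a = 6.586 × 10^6 m
GM = 1.19 × 10^20 m³/s²
2a = 1.3172 × 10^7 m
GMm = 1.19 × 10^20 × 1168 = 1.38992 × 10^23 m³·kg/s²
E = −GMm/(2a) = -1.05521 × 10^16 J ≈ -10.55 PJ

Final answer: -10.55 PJ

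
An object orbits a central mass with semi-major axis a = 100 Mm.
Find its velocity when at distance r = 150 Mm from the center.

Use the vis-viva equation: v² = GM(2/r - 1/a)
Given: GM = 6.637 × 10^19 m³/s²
a = 100 Mm = 1 × 10^8 m
r = 150 Mm = 1.5 × 10^8 m
GM = 6.637 × 10^19 m³/s²
2/r − 1/a = 1.33333 × 10^-8 − 1 × 10^-8 = 3.33333 × 10^-9 m⁻¹
v² = GM (2/r − 1/a) = 2.21233 × 10^11 m²/s²
v = 470354 m/s ≈ 470.4 km/s

Final answer: 470.4 km/s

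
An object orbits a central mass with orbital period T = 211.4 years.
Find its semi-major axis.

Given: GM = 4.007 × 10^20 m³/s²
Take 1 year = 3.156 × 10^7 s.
T = 211.4 years = 6.67178 × 10^9 s
GM = 4.007 × 10^20 m³/s²
Kepler's third law: a³ = GM T² / (4π²)
T² = 4.45127 × 10^19 s²
a³ = (4.007 × 10^20) × (4.45127 × 10^19) / (4π²) = 4.51797 × 10^38 m³
a = (a³)^(1/3) = 7.67328 × 10^12 m ≈ 7.673 Tm

Final answer: 7.673 Tm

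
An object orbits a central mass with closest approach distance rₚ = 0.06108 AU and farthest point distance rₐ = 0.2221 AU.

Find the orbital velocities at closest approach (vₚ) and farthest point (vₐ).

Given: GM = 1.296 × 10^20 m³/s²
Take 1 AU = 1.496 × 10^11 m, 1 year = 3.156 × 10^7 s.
rₚ = 0.06108 AU = 9.13757 × 10^9 m
rₐ = 0.2221 AU = 3.32262 × 10^10 m
GM = 1.296 × 10^20 m³/s²
a = (rₚ + rₐ)/2 = 2.11819 × 10^10 m
Vis-viva: v² = GM (2/r − 1/a)
vₚ² = 1.296 × 10^20 × (2.18877 × 10^-10 − 4.72102 × 10^-11) = 2.2248 × 10^10 m²/s²
vₚ = 149158 m/s ≈ 31.47 AU/year
vₐ² = 1.296 × 10^20 × (6.01935 × 10^-11 − 4.72102 × 10^-11) = 1.68264 × 10^9 m²/s²
vₐ = 41020 m/s ≈ 8.654 AU/year

Final answer: vₚ = 31.47 AU/year, vₐ = 8.654 AU/year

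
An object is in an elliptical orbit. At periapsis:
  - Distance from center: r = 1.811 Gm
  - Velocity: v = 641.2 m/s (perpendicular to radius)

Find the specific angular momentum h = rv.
r = 1.811 Gm = 1.811 × 10^9 m
v = 641.2 m/s
h = rv = 1.811 × 10^9 × 641.2 = 1.16121 × 10^12 m²/s ≈ 1.161 × 10^12 m²/s

Final answer: h = 1.161 × 10^12 m²/s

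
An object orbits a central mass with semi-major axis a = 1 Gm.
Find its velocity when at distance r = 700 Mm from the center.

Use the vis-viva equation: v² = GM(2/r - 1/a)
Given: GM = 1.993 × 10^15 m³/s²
a = 1 Gm = 1 × 10^9 m
r = 700 Mm = 7 × 10^8 m
GM = 1.993 × 10^15 m³/s²
2/r − 1/a = 2.85714 × 10^-9 − 1 × 10^-9 = 1.85714 × 10^-9 m⁻¹
v² = GM (2/r − 1/a) = 3.70129 × 10^6 m²/s²
v = 1923.87 m/s ≈ 1.924 km/s

Final answer: 1.924 km/s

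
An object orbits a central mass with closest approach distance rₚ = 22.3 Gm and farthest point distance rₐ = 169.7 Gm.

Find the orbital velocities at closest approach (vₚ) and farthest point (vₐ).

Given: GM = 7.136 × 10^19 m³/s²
rₚ = 22.3 Gm = 2.23 × 10^10 m
rₐ = 169.7 Gm = 1.697 × 10^11 m
GM = 7.136 × 10^19 m³/s²
a = (rₚ + rₐ)/2 = 9.6 × 10^10 m
Vis-viva: v² = GM (2/r − 1/a)
vₚ² = 7.136 × 10^19 × (8.96861 × 10^-11 − 1.04167 × 10^-11) = 5.65667 × 10^9 m²/s²
vₚ = 75210.8 m/s ≈ 75.21 km/s
vₐ² = 7.136 × 10^19 × (1.17855 × 10^-11 − 1.04167 × 10^-11) = 9.76802 × 10^7 m²/s²
vₐ = 9883.33 m/s ≈ 9.883 km/s

Final answer: vₚ = 75.21 km/s, vₐ = 9.883 km/s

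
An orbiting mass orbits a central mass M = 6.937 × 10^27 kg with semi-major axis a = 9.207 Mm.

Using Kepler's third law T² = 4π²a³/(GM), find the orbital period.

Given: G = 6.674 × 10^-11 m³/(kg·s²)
M = 6.937 × 10^27 kg
GM = G × M = 6.674 × 10^-11 × 6.937 × 10^27 = 4.62975 × 10^17 m³/s²
a = 9.207 Mm = 9.207 × 10^6 m
a³ = 7.80467 × 10^20 m³
T = 2π √(a³/GM) = 2π √((7.80467 × 10^20) / (4.62975 × 10^17)) = 2π × 41.058 s
T = 257.975 s ≈ 4.3 minutes

Final answer: 4.3 minutes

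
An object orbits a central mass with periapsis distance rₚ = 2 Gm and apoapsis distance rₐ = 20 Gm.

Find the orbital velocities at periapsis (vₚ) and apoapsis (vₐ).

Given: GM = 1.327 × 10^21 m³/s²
rₚ = 2 Gm = 2 × 10^9 m
rₐ = 20 Gm = 2 × 10^10 m
GM = 1.327 × 10^21 m³/s²
a = (rₚ + rₐ)/2 = 1.1 × 10^10 m
Vis-viva: v² = GM (2/r − 1/a)
vₚ² = 1.327 × 10^21 × (1 × 10^-9 − 9.09091 × 10^-11) = 1.20636 × 10^12 m²/s²
vₚ = 1.09835 × 10^6 m/s ≈ 1098 km/s
vₐ² = 1.327 × 10^21 × (1 × 10^-10 − 9.09091 × 10^-11) = 1.20636 × 10^10 m²/s²
vₐ = 109835 m/s ≈ 109.8 km/s

Final answer: vₚ = 1098 km/s, vₐ = 109.8 km/s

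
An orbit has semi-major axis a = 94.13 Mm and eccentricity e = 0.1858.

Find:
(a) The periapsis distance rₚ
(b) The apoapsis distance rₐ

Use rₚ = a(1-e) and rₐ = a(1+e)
a = 94.13 Mm = 9.413 × 10^7 m
e = 0.1858:  1 − e = 0.8142,  1 + e = 1.1858
(a) rₚ = a(1 − e) = 9.413 × 10^7 m × 0.8142 = 7.66406 × 10^7 m ≈ 76.64 Mm
(b) rₐ = a(1 + e) = 9.413 × 10^7 m × 1.1858 = 1.11619 × 10^8 m ≈ 111.6 Mm

Final answer:
(a) rₚ = 76.64 Mm
(b) rₐ = 111.6 Mm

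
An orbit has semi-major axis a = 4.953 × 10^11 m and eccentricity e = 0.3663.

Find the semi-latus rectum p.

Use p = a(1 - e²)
a = 4.953 × 10^11 m
e = 0.3663,  e² = 0.134176,  1 − e² = 0.865824
p = a(1 − e²) = 4.953 × 10^11 m × 0.865824 = 4.28843 × 10^11 m ≈ 4.288 × 10^11 m

Final answer: p = 4.288 × 10^11 m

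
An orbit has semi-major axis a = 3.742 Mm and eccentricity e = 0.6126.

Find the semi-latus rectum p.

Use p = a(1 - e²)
a = 3.742 Mm = 3.742 × 10^6 m
e = 0.6126,  e² = 0.375279,  1 − e² = 0.624721
p = a(1 − e²) = 3.742 × 10^6 m × 0.624721 = 2.33771 × 10^6 m ≈ 2.338 Mm

Final answer: p = 2.338 Mm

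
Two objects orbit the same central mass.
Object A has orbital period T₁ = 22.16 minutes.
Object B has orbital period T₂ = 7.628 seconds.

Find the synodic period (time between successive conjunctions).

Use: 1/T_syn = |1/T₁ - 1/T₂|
T₁ = 22.16 minutes = 1329.6 s
T₂ = 7.628 seconds
1/T₁ = 0.000752106 s⁻¹
1/T₂ = 0.131096 s⁻¹
|1/T₁ − 1/T₂| = 0.130344 s⁻¹
T_syn = 1 / |1/T₁ − 1/T₂| = 7.67201 s ≈ 7.672 seconds

Final answer: T_syn = 7.672 seconds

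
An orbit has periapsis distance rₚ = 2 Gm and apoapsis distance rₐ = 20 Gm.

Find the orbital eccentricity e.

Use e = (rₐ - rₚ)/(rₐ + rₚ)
rₚ = 2 Gm = 2 × 10^9 m
rₐ = 20 Gm = 2 × 10^10 m
rₐ − rₚ = 1.8 × 10^10 m
rₐ + rₚ = 2.2 × 10^10 m
e = (rₐ − rₚ)/(rₐ + rₚ) = 0.818182

Final answer: e = 0.8182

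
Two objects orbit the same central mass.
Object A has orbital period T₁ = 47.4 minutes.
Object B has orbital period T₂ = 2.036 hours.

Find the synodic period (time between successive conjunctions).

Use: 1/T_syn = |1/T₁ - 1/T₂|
T₁ = 47.4 minutes = 2844 s
T₂ = 2.036 hours = 7329.6 s
1/T₁ = 0.000351617 s⁻¹
1/T₂ = 0.000136433 s⁻¹
|1/T₁ − 1/T₂| = 0.000215184 s⁻¹
T_syn = 1 / |1/T₁ − 1/T₂| = 4647.18 s ≈ 1.291 hours

Final answer: T_syn = 1.291 hours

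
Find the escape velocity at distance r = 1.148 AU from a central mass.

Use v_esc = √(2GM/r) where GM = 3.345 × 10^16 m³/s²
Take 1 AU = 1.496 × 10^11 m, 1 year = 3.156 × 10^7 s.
r = 1.148 AU = 1.71741 × 10^11 m
GM = 3.345 × 10^16 m³/s²
2GM/r = 2 × (3.345 × 10^16) / (1.71741 × 10^11) = 389541 m²/s²
v_esc = √(2GM/r) = 624.132 m/s ≈ 0.1317 AU/year

Final answer: 0.1317 AU/year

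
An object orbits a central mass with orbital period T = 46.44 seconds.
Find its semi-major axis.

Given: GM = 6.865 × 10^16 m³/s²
T = 46.44 seconds
GM = 6.865 × 10^16 m³/s²
Kepler's third law: a³ = GM T² / (4π²)
T² = 2156.67 s²
a³ = (6.865 × 10^16) × 2156.67 / (4π²) = 3.75029 × 10^18 m³
a = (a³)^(1/3) = 1.55366 × 10^6 m ≈ 1.554 × 10^6 m

Final answer: 1.554 × 10^6 m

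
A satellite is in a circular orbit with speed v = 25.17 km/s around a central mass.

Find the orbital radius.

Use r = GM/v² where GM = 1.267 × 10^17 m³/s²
v = 25.17 km/s = 25170 m/s
GM = 1.267 × 10^17 m³/s²
v² = 6.33529 × 10^8 m²/s²
r = GM/v² = (1.267 × 10^17) / (6.33529 × 10^8) = 1.99991 × 10^8 m ≈ 200 Mm

Final answer: 200 Mm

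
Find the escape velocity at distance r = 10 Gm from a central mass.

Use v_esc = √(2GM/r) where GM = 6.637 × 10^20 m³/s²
r = 10 Gm = 1 × 10^10 m
GM = 6.637 × 10^20 m³/s²
2GM/r = 2 × (6.637 × 10^20) / (1 × 10^10) = 1.3274 × 10^11 m²/s²
v_esc = √(2GM/r) = 364335 m/s ≈ 364.3 km/s

Final answer: 364.3 km/s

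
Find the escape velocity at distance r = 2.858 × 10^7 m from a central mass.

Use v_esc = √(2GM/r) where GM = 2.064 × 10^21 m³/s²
r = 2.858 × 10^7 m
GM = 2.064 × 10^21 m³/s²
2GM/r = 2 × (2.064 × 10^21) / (2.858 × 10^7) = 1.44437 × 10^14 m²/s²
v_esc = √(2GM/r) = 1.20182 × 10^7 m/s ≈ 1.202 × 10^4 km/s

Final answer: 1.202 × 10^4 km/s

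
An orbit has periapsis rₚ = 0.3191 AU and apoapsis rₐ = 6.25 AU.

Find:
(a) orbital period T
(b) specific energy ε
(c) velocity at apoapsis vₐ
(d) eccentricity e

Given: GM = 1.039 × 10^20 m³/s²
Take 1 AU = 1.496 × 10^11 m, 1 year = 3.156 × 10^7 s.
rₚ = 0.3191 AU = 4.77374 × 10^10 m
rₐ = 6.25 AU = 9.35 × 10^11 m
GM = 1.039 × 10^20 m³/s²
a = (rₚ + rₐ)/2 = 4.91369 × 10^11 m
e = (rₐ − rₚ)/(rₐ + rₚ) = (8.87263 × 10^11) / (9.82737 × 10^11) = 0.902848
(a) a³ = 1.18638 × 10^35 m³;  T = 2π √(a³/GM) = 2π × 3.37912 × 10^7 s = 2.12316 × 10^8 s ≈ 6.727 years
(b) 2a = 9.82737 × 10^11 m;  ε = −GM/(2a) = -1.05725 × 10^8 J/kg ≈ -105.7 MJ/kg
(c) vₐ² = GM (2/rₐ − 1/a) = 1.039 × 10^20 × (2.13904 × 10^-12 − 2.03513 × 10^-12) = 1.07958 × 10^7 m²/s²;  vₐ = 3285.7 m/s ≈ 0.6932 AU/year
(d) e = 0.902848 ≈ 0.9028

Final answer:
(a) orbital period T = 6.727 years
(b) specific energy ε = -105.7 MJ/kg
(c) velocity at apoapsis vₐ = 0.6932 AU/year
(d) eccentricity e = 0.9028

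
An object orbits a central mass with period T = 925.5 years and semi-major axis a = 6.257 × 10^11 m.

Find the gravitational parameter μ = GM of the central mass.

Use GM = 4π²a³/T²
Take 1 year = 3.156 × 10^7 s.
T = 925.5 years = 2.92088 × 10^10 s
a = 6.257 × 10^11 m
a³ = 2.44962 × 10^35 m³
T² = 8.53153 × 10^20 s²
GM = 4π² × (2.44962 × 10^35) / (8.53153 × 10^20) = 1.13353 × 10^16 m³/s²
GM ≈ 1.134 × 10^16 m³/s²

Final answer: GM = 1.134 × 10^16 m³/s²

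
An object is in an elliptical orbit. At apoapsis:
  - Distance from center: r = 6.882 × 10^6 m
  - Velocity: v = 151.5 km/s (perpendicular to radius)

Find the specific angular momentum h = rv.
r = 6.882 × 10^6 m
v = 151.5 km/s = 151500 m/s
h = rv = 6.882 × 10^6 × 151500 = 1.04262 × 10^12 m²/s ≈ 1.043 × 10^12 m²/s

Final answer: h = 1.043 × 10^12 m²/s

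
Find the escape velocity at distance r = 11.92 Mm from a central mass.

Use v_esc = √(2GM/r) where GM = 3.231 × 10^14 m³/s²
r = 11.92 Mm = 1.192 × 10^7 m
GM = 3.231 × 10^14 m³/s²
2GM/r = 2 × (3.231 × 10^14) / (1.192 × 10^7) = 5.42114 × 10^7 m²/s²
v_esc = √(2GM/r) = 7362.84 m/s ≈ 7.363 km/s

Final answer: 7.363 km/s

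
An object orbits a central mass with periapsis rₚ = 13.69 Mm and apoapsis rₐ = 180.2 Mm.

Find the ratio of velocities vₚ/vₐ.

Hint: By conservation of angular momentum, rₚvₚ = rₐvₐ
rₚ = 13.69 Mm = 1.369 × 10^7 m
rₐ = 180.2 Mm = 1.802 × 10^8 m
rₚvₚ = rₐvₐ  ⇒  vₚ/vₐ = rₐ/rₚ
vₚ/vₐ = (1.802 × 10^8) / (1.369 × 10^7) = 13.1629

Final answer: vₚ/vₐ = 13.16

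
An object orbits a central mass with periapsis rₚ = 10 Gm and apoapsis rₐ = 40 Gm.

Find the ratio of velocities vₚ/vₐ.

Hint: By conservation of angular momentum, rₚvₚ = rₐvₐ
rₚ = 10 Gm = 1 × 10^10 m
rₐ = 40 Gm = 4 × 10^10 m
rₚvₚ = rₐvₐ  ⇒  vₚ/vₐ = rₐ/rₚ
vₚ/vₐ = (4 × 10^10) / (1 × 10^10) = 4

Final answer: vₚ/vₐ = 4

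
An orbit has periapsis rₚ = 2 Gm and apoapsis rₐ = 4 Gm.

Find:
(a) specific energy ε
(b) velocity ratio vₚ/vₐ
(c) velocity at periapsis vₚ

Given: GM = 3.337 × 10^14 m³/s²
rₚ = 2 Gm = 2 × 10^9 m
rₐ = 4 Gm = 4 × 10^9 m
GM = 3.337 × 10^14 m³/s²
a = (rₚ + rₐ)/2 = 3 × 10^9 m
e = (rₐ − rₚ)/(rₐ + rₚ) = (2 × 10^9) / (6 × 10^9) = 0.333333
(a) 2a = 6 × 10^9 m;  ε = −GM/(2a) = -55616.7 J/kg ≈ -55.62 kJ/kg
(b) vₚ/vₐ = rₐ/rₚ (angular momentum) = (4 × 10^9) / (2 × 10^9) = 2 ≈ 2
(c) vₚ² = GM (2/rₚ − 1/a) = 3.337 × 10^14 × (1 × 10^-9 − 3.33333 × 10^-10) = 222467 m²/s²;  vₚ = 471.664 m/s ≈ 471.7 m/s

Final answer:
(a) specific energy ε = -55.62 kJ/kg
(b) velocity ratio vₚ/vₐ = 2
(c) velocity at periapsis vₚ = 471.7 m/s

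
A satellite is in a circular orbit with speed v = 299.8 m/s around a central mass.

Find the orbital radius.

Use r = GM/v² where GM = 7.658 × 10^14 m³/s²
v = 299.8 m/s
GM = 7.658 × 10^14 m³/s²
v² = 89880 m²/s²
r = GM/v² = (7.658 × 10^14) / 89880 = 8.52025 × 10^9 m ≈ 8.52 × 10^9 m

Final answer: 8.52 × 10^9 m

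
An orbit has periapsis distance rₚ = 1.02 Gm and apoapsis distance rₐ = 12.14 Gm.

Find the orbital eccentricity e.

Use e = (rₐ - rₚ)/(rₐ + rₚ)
rₚ = 1.02 Gm = 1.02 × 10^9 m
rₐ = 12.14 Gm = 1.214 × 10^10 m
rₐ − rₚ = 1.112 × 10^10 m
rₐ + rₚ = 1.316 × 10^10 m
e = (rₐ − rₚ)/(rₐ + rₚ) = 0.844985

Final answer: e = 0.845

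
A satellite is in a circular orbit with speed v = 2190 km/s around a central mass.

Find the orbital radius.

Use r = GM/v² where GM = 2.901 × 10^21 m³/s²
v = 2190 km/s = 2.19 × 10^6 m/s
GM = 2.901 × 10^21 m³/s²
v² = 4.7961 × 10^12 m²/s²
r = GM/v² = (2.901 × 10^21) / (4.7961 × 10^12) = 6.04866 × 10^8 m ≈ 604.9 Mm

Final answer: 604.9 Mm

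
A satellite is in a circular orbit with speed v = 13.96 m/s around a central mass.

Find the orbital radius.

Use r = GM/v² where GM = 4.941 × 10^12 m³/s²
v = 13.96 m/s
GM = 4.941 × 10^12 m³/s²
v² = 194.882 m²/s²
r = GM/v² = (4.941 × 10^12) / 194.882 = 2.53539 × 10^10 m ≈ 25.35 Gm

Final answer: 25.35 Gm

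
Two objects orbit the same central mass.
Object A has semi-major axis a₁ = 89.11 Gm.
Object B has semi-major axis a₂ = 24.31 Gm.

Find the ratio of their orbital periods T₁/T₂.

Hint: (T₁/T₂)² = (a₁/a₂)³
a₁ = 89.11 Gm = 8.911 × 10^10 m
a₂ = 24.31 Gm = 2.431 × 10^10 m
a₁/a₂ = 3.66557
T₁/T₂ = (a₁/a₂)^(3/2) = (3.66557)^1.5 = 7.01798

Final answer: T₁/T₂ = 7.018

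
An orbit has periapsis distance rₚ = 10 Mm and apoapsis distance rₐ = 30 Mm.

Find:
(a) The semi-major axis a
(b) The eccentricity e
rₚ = 10 Mm = 1 × 10^7 m
rₐ = 30 Mm = 3 × 10^7 m
(a) a = (rₚ + rₐ)/2 = 2 × 10^7 m ≈ 20 Mm
(b) e = (rₐ − rₚ)/(rₐ + rₚ) = (2 × 10^7) / (4 × 10^7) = 0.5

Final answer:
(a) a = 20 Mm
(b) e = 0.5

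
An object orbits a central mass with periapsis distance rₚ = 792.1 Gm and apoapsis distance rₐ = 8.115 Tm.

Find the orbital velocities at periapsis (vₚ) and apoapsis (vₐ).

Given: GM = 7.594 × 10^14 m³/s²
rₚ = 792.1 Gm = 7.921 × 10^11 m
rₐ = 8.115 Tm = 8.115 × 10^12 m
GM = 7.594 × 10^14 m³/s²
a = (rₚ + rₐ)/2 = 4.45355 × 10^12 m
Vis-viva: v² = GM (2/r − 1/a)
vₚ² = 7.594 × 10^14 × (2.52493 × 10^-12 − 2.2454 × 10^-13) = 1746.92 m²/s²
vₚ = 41.7962 m/s ≈ 41.8 m/s
vₐ² = 7.594 × 10^14 × (2.46457 × 10^-13 − 2.2454 × 10^-13) = 16.6439 m²/s²
vₐ = 4.0797 m/s ≈ 4.08 m/s

Final answer: vₚ = 41.8 m/s, vₐ = 4.08 m/s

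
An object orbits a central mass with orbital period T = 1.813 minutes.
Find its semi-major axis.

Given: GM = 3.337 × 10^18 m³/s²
T = 1.813 minutes = 108.78 s
GM = 3.337 × 10^18 m³/s²
Kepler's third law: a³ = GM T² / (4π²)
T² = 11833.1 s²
a³ = (3.337 × 10^18) × 11833.1 / (4π²) = 1.00022 × 10^21 m³
a = (a³)^(1/3) = 1.00007 × 10^7 m ≈ 10 Mm

Final answer: 10 Mm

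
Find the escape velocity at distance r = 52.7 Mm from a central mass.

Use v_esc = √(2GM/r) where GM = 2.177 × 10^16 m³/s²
r = 52.7 Mm = 5.27 × 10^7 m
GM = 2.177 × 10^16 m³/s²
2GM/r = 2 × (2.177 × 10^16) / (5.27 × 10^7) = 8.26186 × 10^8 m²/s²
v_esc = √(2GM/r) = 28743.5 m/s ≈ 28.74 km/s

Final answer: 28.74 km/s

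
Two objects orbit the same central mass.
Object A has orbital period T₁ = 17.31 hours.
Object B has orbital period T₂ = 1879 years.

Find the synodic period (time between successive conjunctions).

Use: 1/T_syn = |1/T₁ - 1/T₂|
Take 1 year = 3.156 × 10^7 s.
T₁ = 17.31 hours = 62316 s
T₂ = 1879 years = 5.93012 × 10^10 s
1/T₁ = 1.60472 × 10^-5 s⁻¹
1/T₂ = 1.68631 × 10^-11 s⁻¹
|1/T₁ − 1/T₂| = 1.60472 × 10^-5 s⁻¹
T_syn = 1 / |1/T₁ − 1/T₂| = 62316.1 s ≈ 17.31 hours

Final answer: T_syn = 17.31 hours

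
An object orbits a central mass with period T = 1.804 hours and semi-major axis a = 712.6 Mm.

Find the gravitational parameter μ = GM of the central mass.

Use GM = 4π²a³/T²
T = 1.804 hours = 6494.4 s
a = 712.6 Mm = 7.126 × 10^8 m
a³ = 3.61857 × 10^26 m³
T² = 4.21772 × 10^7 s²
GM = 4π² × (3.61857 × 10^26) / (4.21772 × 10^7) = 3.38703 × 10^20 m³/s²
GM ≈ 3.387 × 10^20 m³/s²

Final answer: GM = 3.387 × 10^20 m³/s²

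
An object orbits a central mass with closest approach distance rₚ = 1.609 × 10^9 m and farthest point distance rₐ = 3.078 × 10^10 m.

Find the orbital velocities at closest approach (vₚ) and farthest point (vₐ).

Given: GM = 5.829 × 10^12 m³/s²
rₚ = 1.609 × 10^9 m
rₐ = 3.078 × 10^10 m
GM = 5.829 × 10^12 m³/s²
a = (rₚ + rₐ)/2 = 1.61945 × 10^10 m
Vis-viva: v² = GM (2/r − 1/a)
vₚ² = 5.829 × 10^12 × (1.24301 × 10^-9 − 6.17494 × 10^-11) = 6885.56 m²/s²
vₚ = 82.9793 m/s ≈ 82.98 m/s
vₐ² = 5.829 × 10^12 × (6.49773 × 10^-11 − 6.17494 × 10^-11) = 18.8154 m²/s²
vₐ = 4.33767 m/s ≈ 4.338 m/s

Final answer: vₚ = 82.98 m/s, vₐ = 4.338 m/s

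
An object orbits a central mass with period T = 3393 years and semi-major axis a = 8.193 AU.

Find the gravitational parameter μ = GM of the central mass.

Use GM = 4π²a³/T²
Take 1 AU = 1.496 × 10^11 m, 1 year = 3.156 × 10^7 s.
T = 3393 years = 1.07083 × 10^11 s
a = 8.193 AU = 1.22567 × 10^12 m
a³ = 1.8413 × 10^36 m³
T² = 1.14668 × 10^22 s²
GM = 4π² × (1.8413 × 10^36) / (1.14668 × 10^22) = 6.33931 × 10^15 m³/s²
GM ≈ 6.339 × 10^15 m³/s²

Final answer: GM = 6.339 × 10^15 m³/s²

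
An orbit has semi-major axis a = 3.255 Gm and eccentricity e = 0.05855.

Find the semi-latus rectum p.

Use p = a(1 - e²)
a = 3.255 Gm = 3.255 × 10^9 m
e = 0.05855,  e² = 0.0034281,  1 − e² = 0.996572
p = a(1 − e²) = 3.255 × 10^9 m × 0.996572 = 3.24384 × 10^9 m ≈ 3.244 Gm

Final answer: p = 3.244 Gm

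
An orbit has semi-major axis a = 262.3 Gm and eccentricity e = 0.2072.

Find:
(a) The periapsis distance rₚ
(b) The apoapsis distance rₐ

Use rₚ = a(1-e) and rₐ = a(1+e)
a = 262.3 Gm = 2.623 × 10^11 m
e = 0.2072:  1 − e = 0.7928,  1 + e = 1.2072
(a) rₚ = a(1 − e) = 2.623 × 10^11 m × 0.7928 = 2.07951 × 10^11 m ≈ 208 Gm
(b) rₐ = a(1 + e) = 2.623 × 10^11 m × 1.2072 = 3.16649 × 10^11 m ≈ 316.6 Gm

Final answer:
(a) rₚ = 208 Gm
(b) rₐ = 316.6 Gm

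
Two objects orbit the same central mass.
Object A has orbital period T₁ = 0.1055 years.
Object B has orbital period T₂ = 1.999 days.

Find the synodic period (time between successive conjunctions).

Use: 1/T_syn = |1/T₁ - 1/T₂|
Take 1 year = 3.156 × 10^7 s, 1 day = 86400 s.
T₁ = 0.1055 years = 3.32958 × 10^6 s
T₂ = 1.999 days = 172714 s
1/T₁ = 3.00338 × 10^-7 s⁻¹
1/T₂ = 5.78993 × 10^-6 s⁻¹
|1/T₁ − 1/T₂| = 5.48959 × 10^-6 s⁻¹
T_syn = 1 / |1/T₁ − 1/T₂| = 182163 s ≈ 2.108 days

Final answer: T_syn = 2.108 days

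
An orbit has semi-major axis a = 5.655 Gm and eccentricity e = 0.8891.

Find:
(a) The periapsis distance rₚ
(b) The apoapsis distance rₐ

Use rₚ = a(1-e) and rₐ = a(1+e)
a = 5.655 Gm = 5.655 × 10^9 m
e = 0.8891:  1 − e = 0.1109,  1 + e = 1.8891
(a) rₚ = a(1 − e) = 5.655 × 10^9 m × 0.1109 = 6.2714 × 10^8 m ≈ 627.1 Mm
(b) rₐ = a(1 + e) = 5.655 × 10^9 m × 1.8891 = 1.06829 × 10^10 m ≈ 10.68 Gm

Final answer:
(a) rₚ = 627.1 Mm
(b) rₐ = 10.68 Gm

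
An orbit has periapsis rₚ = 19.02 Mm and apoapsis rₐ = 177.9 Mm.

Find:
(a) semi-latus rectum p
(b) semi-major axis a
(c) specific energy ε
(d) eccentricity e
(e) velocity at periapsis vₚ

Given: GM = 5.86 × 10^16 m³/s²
rₚ = 19.02 Mm = 1.902 × 10^7 m
rₐ = 177.9 Mm = 1.779 × 10^8 m
GM = 5.86 × 10^16 m³/s²
a = (rₚ + rₐ)/2 = 9.846 × 10^7 m
e = (rₐ − rₚ)/(rₐ + rₚ) = (1.5888 × 10^8) / (1.9692 × 10^8) = 0.806825
(a) 1 − e² = 0.349033;  p = a(1 − e²) = 9.846 × 10^7 × 0.349033 = 3.43658 × 10^7 m ≈ 34.37 Mm
(b) a = 9.846 × 10^7 m ≈ 98.46 Mm
(c) 2a = 1.9692 × 10^8 m;  ε = −GM/(2a) = -2.97583 × 10^8 J/kg ≈ -297.6 MJ/kg
(d) e = 0.806825 ≈ 0.8068
(e) vₚ² = GM (2/rₚ − 1/a) = 5.86 × 10^16 × (1.05152 × 10^-7 − 1.01564 × 10^-8) = 5.56677 × 10^9 m²/s²;  vₚ = 74610.8 m/s ≈ 74.61 km/s

Final answer:
(a) semi-latus rectum p = 34.37 Mm
(b) semi-major axis a = 98.46 Mm
(c) specific energy ε = -297.6 MJ/kg
(d) eccentricity e = 0.8068
(e) velocity at periapsis vₚ = 74.61 km/s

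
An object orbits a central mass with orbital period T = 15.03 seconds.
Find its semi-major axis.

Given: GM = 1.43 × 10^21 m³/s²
T = 15.03 seconds
GM = 1.43 × 10^21 m³/s²
Kepler's third law: a³ = GM T² / (4π²)
T² = 225.901 s²
a³ = (1.43 × 10^21) × 225.901 / (4π²) = 8.18266 × 10^21 m³
a = (a³)^(1/3) = 2.01511 × 10^7 m ≈ 20.15 Mm

Final answer: 20.15 Mm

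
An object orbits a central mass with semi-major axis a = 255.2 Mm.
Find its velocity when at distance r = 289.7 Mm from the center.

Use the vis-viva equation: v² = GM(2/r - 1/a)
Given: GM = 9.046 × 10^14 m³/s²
a = 255.2 Mm = 2.552 × 10^8 m
r = 289.7 Mm = 2.897 × 10^8 m
GM = 9.046 × 10^14 m³/s²
2/r − 1/a = 6.90369 × 10^-9 − 3.9185 × 10^-9 = 2.9852 × 10^-9 m⁻¹
v² = GM (2/r − 1/a) = 2.70041 × 10^6 m²/s²
v = 1643.29 m/s ≈ 1.643 km/s

Final answer: 1.643 km/s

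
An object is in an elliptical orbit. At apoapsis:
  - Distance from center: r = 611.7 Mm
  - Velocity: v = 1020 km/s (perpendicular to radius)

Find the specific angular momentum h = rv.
r = 611.7 Mm = 6.117 × 10^8 m
v = 1020 km/s = 1.02 × 10^6 m/s
h = rv = 6.117 × 10^8 × 1.02 × 10^6 = 6.23934 × 10^14 m²/s ≈ 6.239 × 10^14 m²/s

Final answer: h = 6.239 × 10^14 m²/s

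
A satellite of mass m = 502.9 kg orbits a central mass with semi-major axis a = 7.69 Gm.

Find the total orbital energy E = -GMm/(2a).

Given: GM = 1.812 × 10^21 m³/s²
a = 7.69 Gm = 7.69 × 10^9 m
GM = 1.812 × 10^21 m³/s²
2a = 1.538 × 10^10 m
GMm = 1.812 × 10^21 × 502.9 = 9.11255 × 10^23 m³·kg/s²
E = −GMm/(2a) = -5.92493 × 10^13 J ≈ -59.25 TJ

Final answer: -59.25 TJ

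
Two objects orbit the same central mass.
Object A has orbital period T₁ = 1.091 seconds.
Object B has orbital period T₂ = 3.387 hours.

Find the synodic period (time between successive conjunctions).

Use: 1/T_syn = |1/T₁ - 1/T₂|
T₁ = 1.091 seconds
T₂ = 3.387 hours = 12193.2 s
1/T₁ = 0.91659 s⁻¹
1/T₂ = 8.20129 × 10^-5 s⁻¹
|1/T₁ − 1/T₂| = 0.916508 s⁻¹
T_syn = 1 / |1/T₁ − 1/T₂| = 1.0911 s ≈ 1.091 seconds

Final answer: T_syn = 1.091 seconds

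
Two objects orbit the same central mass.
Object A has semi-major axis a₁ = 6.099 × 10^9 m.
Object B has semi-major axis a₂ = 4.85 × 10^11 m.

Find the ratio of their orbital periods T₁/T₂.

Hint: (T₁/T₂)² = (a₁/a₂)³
a₁ = 6.099 × 10^9 m
a₂ = 4.85 × 10^11 m
a₁/a₂ = 0.0125753
T₁/T₂ = (a₁/a₂)^(3/2) = (0.0125753)^1.5 = 0.00141018

Final answer: T₁/T₂ = 0.00141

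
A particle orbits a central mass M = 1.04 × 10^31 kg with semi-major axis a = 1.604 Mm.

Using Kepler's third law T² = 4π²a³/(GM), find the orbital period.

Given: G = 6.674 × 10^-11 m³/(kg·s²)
M = 1.04 × 10^31 kg
GM = G × M = 6.674 × 10^-11 × 1.04 × 10^31 = 6.94096 × 10^20 m³/s²
a = 1.604 Mm = 1.604 × 10^6 m
a³ = 4.1268 × 10^18 m³
T = 2π √(a³/GM) = 2π √((4.1268 × 10^18) / (6.94096 × 10^20)) = 2π × 0.0771075 s
T = 0.484481 s ≈ 0.4845 seconds

Final answer: 0.4845 seconds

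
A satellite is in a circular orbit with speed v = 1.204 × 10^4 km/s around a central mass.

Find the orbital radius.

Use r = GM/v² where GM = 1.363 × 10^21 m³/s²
v = 1.204 × 10^4 km/s = 1.204 × 10^7 m/s
GM = 1.363 × 10^21 m³/s²
v² = 1.44962 × 10^14 m²/s²
r = GM/v² = (1.363 × 10^21) / (1.44962 × 10^14) = 9.40249 × 10^6 m ≈ 9.402 Mm

Final answer: 9.402 Mm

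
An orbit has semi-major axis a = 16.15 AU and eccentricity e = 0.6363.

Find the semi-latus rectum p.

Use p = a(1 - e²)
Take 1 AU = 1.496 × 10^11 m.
a = 16.15 AU = 2.41604 × 10^12 m
e = 0.6363,  e² = 0.404878,  1 − e² = 0.595122
p = a(1 − e²) = 2.41604 × 10^12 m × 0.595122 = 1.43784 × 10^12 m ≈ 9.611 AU

Final answer: p = 9.611 AU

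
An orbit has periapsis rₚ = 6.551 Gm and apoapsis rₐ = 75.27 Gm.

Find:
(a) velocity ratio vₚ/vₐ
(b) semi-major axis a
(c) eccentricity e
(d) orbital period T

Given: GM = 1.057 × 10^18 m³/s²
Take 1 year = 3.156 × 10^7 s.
rₚ = 6.551 Gm = 6.551 × 10^9 m
rₐ = 75.27 Gm = 7.527 × 10^10 m
GM = 1.057 × 10^18 m³/s²
a = (rₚ + rₐ)/2 = 4.09105 × 10^10 m
e = (rₐ − rₚ)/(rₐ + rₚ) = (6.8719 × 10^10) / (8.1821 × 10^10) = 0.83987
(a) vₚ/vₐ = rₐ/rₚ (angular momentum) = (7.527 × 10^10) / (6.551 × 10^9) = 11.4898 ≈ 11.49
(b) a = 4.09105 × 10^10 m ≈ 40.91 Gm
(c) e = 0.83987 ≈ 0.8399
(d) a³ = 6.84706 × 10^31 m³;  T = 2π √(a³/GM) = 2π × 8.0485 × 10^6 s = 5.05702 × 10^7 s ≈ 1.602 years

Final answer:
(a) velocity ratio vₚ/vₐ = 11.49
(b) semi-major axis a = 40.91 Gm
(c) eccentricity e = 0.8399
(d) orbital period T = 1.602 years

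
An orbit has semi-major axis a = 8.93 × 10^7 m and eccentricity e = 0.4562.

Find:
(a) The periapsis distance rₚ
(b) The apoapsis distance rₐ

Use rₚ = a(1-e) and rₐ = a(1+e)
a = 8.93 × 10^7 m
e = 0.4562:  1 − e = 0.5438,  1 + e = 1.4562
(a) rₚ = a(1 − e) = 8.93 × 10^7 m × 0.5438 = 4.85613 × 10^7 m ≈ 4.856 × 10^7 m
(b) rₐ = a(1 + e) = 8.93 × 10^7 m × 1.4562 = 1.30039 × 10^8 m ≈ 1.3 × 10^8 m

Final answer:
(a) rₚ = 4.856 × 10^7 m
(b) rₐ = 1.3 × 10^8 m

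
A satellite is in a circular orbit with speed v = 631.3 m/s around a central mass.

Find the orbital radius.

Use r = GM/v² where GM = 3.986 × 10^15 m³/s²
v = 631.3 m/s
GM = 3.986 × 10^15 m³/s²
v² = 398540 m²/s²
r = GM/v² = (3.986 × 10^15) / 398540 = 1.00015 × 10^10 m ≈ 10 Gm

Final answer: 10 Gm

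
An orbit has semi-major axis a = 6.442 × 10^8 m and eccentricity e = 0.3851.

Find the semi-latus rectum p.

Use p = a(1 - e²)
a = 6.442 × 10^8 m
e = 0.3851,  e² = 0.148302,  1 − e² = 0.851698
p = a(1 − e²) = 6.442 × 10^8 m × 0.851698 = 5.48664 × 10^8 m ≈ 5.487 × 10^8 m

Final answer: p = 5.487 × 10^8 m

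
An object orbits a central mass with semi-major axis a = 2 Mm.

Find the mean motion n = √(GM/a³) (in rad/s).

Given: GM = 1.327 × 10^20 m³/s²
a = 2 Mm = 2 × 10^6 m
GM = 1.327 × 10^20 m³/s²
a³ = 8 × 10^18 m³
GM/a³ = (1.327 × 10^20) / (8 × 10^18) = 16.5875 s⁻²
n = √(GM/a³) = 4.07278 rad/s ≈ 4.073 rad/s

Final answer: n = 4.073 rad/s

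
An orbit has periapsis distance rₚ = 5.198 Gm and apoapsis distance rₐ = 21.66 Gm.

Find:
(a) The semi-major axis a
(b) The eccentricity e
rₚ = 5.198 Gm = 5.198 × 10^9 m
rₐ = 21.66 Gm = 2.166 × 10^10 m
(a) a = (rₚ + rₐ)/2 = 1.3429 × 10^10 m ≈ 13.43 Gm
(b) e = (rₐ − rₚ)/(rₐ + rₚ) = (1.6462 × 10^10) / (2.6858 × 10^10) = 0.612927

Final answer:
(a) a = 13.43 Gm
(b) e = 0.6129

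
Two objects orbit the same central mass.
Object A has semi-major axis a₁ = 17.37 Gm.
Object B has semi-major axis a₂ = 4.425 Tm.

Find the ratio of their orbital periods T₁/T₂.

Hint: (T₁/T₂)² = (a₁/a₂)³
a₁ = 17.37 Gm = 1.737 × 10^10 m
a₂ = 4.425 Tm = 4.425 × 10^12 m
a₁/a₂ = 0.00392542
T₁/T₂ = (a₁/a₂)^(3/2) = (0.00392542)^1.5 = 0.00024594

Final answer: T₁/T₂ = 0.0002459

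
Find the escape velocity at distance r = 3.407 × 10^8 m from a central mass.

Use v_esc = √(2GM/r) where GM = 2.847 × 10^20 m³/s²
r = 3.407 × 10^8 m
GM = 2.847 × 10^20 m³/s²
2GM/r = 2 × (2.847 × 10^20) / (3.407 × 10^8) = 1.67127 × 10^12 m²/s²
v_esc = √(2GM/r) = 1.29277 × 10^6 m/s ≈ 1293 km/s

Final answer: 1293 km/s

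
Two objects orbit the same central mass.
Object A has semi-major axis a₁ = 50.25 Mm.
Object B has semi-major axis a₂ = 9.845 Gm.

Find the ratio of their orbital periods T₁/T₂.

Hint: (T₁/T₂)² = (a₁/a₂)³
a₁ = 50.25 Mm = 5.025 × 10^7 m
a₂ = 9.845 Gm = 9.845 × 10^9 m
a₁/a₂ = 0.00510411
T₁/T₂ = (a₁/a₂)^(3/2) = (0.00510411)^1.5 = 0.000364654

Final answer: T₁/T₂ = 0.0003647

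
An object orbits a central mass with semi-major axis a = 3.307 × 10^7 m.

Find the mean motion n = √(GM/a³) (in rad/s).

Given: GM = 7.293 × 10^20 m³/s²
a = 3.307 × 10^7 m
GM = 7.293 × 10^20 m³/s²
a³ = 3.61662 × 10^22 m³
GM/a³ = (7.293 × 10^20) / (3.61662 × 10^22) = 0.0201653 s⁻²
n = √(GM/a³) = 0.142004 rad/s ≈ 0.142 rad/s

Final answer: n = 0.142 rad/s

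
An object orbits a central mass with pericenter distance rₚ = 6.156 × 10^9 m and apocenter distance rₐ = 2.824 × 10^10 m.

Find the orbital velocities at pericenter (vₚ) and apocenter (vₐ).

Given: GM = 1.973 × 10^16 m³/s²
rₚ = 6.156 × 10^9 m
rₐ = 2.824 × 10^10 m
GM = 1.973 × 10^16 m³/s²
a = (rₚ + rₐ)/2 = 1.7198 × 10^10 m
Vis-viva: v² = GM (2/r − 1/a)
vₚ² = 1.973 × 10^16 × (3.24886 × 10^-10 − 5.81463 × 10^-11) = 5.26278 × 10^6 m²/s²
vₚ = 2294.07 m/s ≈ 2.294 km/s
vₐ² = 1.973 × 10^16 × (7.08215 × 10^-11 − 5.81463 × 10^-11) = 250082 m²/s²
vₐ = 500.082 m/s ≈ 500.1 m/s

Final answer: vₚ = 2.294 km/s, vₐ = 500.1 m/s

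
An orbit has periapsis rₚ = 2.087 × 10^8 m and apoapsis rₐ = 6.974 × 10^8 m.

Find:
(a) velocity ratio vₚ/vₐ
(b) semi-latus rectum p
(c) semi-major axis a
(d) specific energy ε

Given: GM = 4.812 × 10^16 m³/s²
rₚ = 2.087 × 10^8 m
rₐ = 6.974 × 10^8 m
GM = 4.812 × 10^16 m³/s²
a = (rₚ + rₐ)/2 = 4.5305 × 10^8 m
e = (rₐ − rₚ)/(rₐ + rₚ) = (4.887 × 10^8) / (9.061 × 10^8) = 0.539344
(a) vₚ/vₐ = rₐ/rₚ (angular momentum) = (6.974 × 10^8) / (2.087 × 10^8) = 3.34164 ≈ 3.342
(b) 1 − e² = 0.709108;  p = a(1 − e²) = 4.5305 × 10^8 × 0.709108 = 3.21261 × 10^8 m ≈ 3.213 × 10^8 m
(c) a = 4.5305 × 10^8 m ≈ 4.53 × 10^8 m
(d) 2a = 9.061 × 10^8 m;  ε = −GM/(2a) = -5.31067 × 10^7 J/kg ≈ -53.11 MJ/kg

Final answer:
(a) velocity ratio vₚ/vₐ = 3.342
(b) semi-latus rectum p = 3.213 × 10^8 m
(c) semi-major axis a = 4.53 × 10^8 m
(d) specific energy ε = -53.11 MJ/kg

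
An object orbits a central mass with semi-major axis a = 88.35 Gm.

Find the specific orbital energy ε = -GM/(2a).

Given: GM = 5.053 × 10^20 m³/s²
a = 88.35 Gm = 8.835 × 10^10 m
GM = 5.053 × 10^20 m³/s²
2a = 1.767 × 10^11 m
ε = −GM/(2a) = -2.85965 × 10^9 J/kg ≈ -2.86 GJ/kg

Final answer: -2.86 GJ/kg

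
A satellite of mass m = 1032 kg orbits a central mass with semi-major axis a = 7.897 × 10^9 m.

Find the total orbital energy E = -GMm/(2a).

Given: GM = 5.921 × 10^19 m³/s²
a = 7.897 × 10^9 m
GM = 5.921 × 10^19 m³/s²
2a = 1.5794 × 10^10 m
GMm = 5.921 × 10^19 × 1032 = 6.11047 × 10^22 m³·kg/s²
E = −GMm/(2a) = -3.86886 × 10^12 J ≈ -3.869 TJ

Final answer: -3.869 TJ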